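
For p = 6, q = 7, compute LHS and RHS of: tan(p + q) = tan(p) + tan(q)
LHS = tan(6 + 7) = tan(13) ≈ 0.463
RHS = tan(6) + tan(7) ≈ 0.5804

LHS ≠ RHS (they differ by about 0.1174), so the equation does not hold here.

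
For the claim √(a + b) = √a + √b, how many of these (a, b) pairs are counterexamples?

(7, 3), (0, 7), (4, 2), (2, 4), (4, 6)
4

Testing each pair:
(7, 3): LHS = √(10) ≈ 3.162, RHS = √(3) + √(7) ≈ 4.378 → counterexample
(0, 7): LHS = √(7) ≈ 2.646, RHS = √(7) ≈ 2.646 → satisfies claim
(4, 2): LHS = √(6) ≈ 2.449, RHS = √(2) + 2 ≈ 3.414 → counterexample
(2, 4): LHS = √(6) ≈ 2.449, RHS = √(2) + 2 ≈ 3.414 → counterexample
(4, 6): LHS = √(10) ≈ 3.162, RHS = 2 + √(6) ≈ 4.449 → counterexample

That makes 4 counterexamples.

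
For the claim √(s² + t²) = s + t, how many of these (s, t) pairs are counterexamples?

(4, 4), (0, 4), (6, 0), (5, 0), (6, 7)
2

Testing each pair:
(4, 4): LHS = 4·√(2) ≈ 5.657, RHS = 8 → counterexample
(0, 4): LHS = 4, RHS = 4 → satisfies claim
(6, 0): LHS = 6, RHS = 6 → satisfies claim
(5, 0): LHS = 5, RHS = 5 → satisfies claim
(6, 7): LHS = √(85) ≈ 9.22, RHS = 13 → counterexample

That makes 2 counterexamples.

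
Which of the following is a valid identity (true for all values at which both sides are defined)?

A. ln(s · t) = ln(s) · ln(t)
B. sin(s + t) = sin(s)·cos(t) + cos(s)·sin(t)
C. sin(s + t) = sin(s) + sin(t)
B

A: fails at (1, 4) — LHS = ln(4) ≈ 1.386, RHS = 0.
B: holds — e.g. at (6, 7), both sides equal sin(13) ≈ 0.4202.
C: fails at (1, 2) — LHS = sin(3) ≈ 0.1411, RHS = sin(1) + sin(2) ≈ 1.751.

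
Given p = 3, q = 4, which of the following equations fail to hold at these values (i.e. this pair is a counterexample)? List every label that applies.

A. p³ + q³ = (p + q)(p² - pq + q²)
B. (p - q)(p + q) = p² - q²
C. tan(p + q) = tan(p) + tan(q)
C

Evaluating each claim at the given values:
A. LHS = 91, RHS = 91 → holds here (LHS = RHS)
B. LHS = -7, RHS = -7 → holds here (LHS = RHS)
C. LHS = tan(7) ≈ 0.8714, RHS = tan(3) + tan(4) ≈ 1.015 → fails here (LHS ≠ RHS)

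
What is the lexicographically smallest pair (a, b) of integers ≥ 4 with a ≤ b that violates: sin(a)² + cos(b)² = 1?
(a, b) = (4, 5)

At (4, 4): both sides equal 1, so it holds there.

Substituting (4, 5) into the claim:
LHS = sin(4)² + cos(5)² ≈ 0.6532
RHS = 1

Since LHS ≠ RHS, this pair disproves the claim, and no lexicographically smaller pair (a ≤ b, integers ≥ 4) does.

For instance (4, 11) is also a counterexample (LHS = cos(11)² + sin(4)² ≈ 0.5728, RHS = 1), but it's lexicographically larger.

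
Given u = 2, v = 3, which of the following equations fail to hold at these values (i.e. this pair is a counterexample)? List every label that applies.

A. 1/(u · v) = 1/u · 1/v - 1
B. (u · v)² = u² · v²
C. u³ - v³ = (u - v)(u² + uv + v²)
A

Evaluating each claim at the given values:
A. LHS = 1/6, RHS = -5/6 → fails here (LHS ≠ RHS)
B. LHS = 36, RHS = 36 → holds here (LHS = RHS)
C. LHS = -19, RHS = -19 → holds here (LHS = RHS)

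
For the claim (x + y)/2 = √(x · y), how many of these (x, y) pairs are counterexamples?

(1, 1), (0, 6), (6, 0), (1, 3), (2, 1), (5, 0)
Testing each pair:
(1, 1): LHS = 1, RHS = 1 → satisfies claim
(0, 6): LHS = 3, RHS = 0 → counterexample
(6, 0): LHS = 3, RHS = 0 → counterexample
(1, 3): LHS = 2, RHS = √(3) ≈ 1.732 → counterexample
(2, 1): LHS = 3/2, RHS = √(2) ≈ 1.414 → counterexample
(5, 0): LHS = 5/2, RHS = 0 → counterexample

That makes 5 counterexamples.

Answer: 5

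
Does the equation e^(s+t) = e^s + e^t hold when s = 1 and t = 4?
Fails

Substituting s = 1, t = 4:

LHS = e^(1+4) = e^5 ≈ 148.4
RHS = e^1 + e^4 = e + e^4 ≈ 57.32

LHS ≠ RHS, so the equation does not hold at this point.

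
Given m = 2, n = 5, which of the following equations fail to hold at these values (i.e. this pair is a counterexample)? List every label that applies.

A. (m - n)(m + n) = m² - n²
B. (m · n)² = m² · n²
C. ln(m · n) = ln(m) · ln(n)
Evaluating each claim at the given values:
A. LHS = -21, RHS = -21 → holds here (LHS = RHS)
B. LHS = 100, RHS = 100 → holds here (LHS = RHS)
C. LHS = ln(10) ≈ 2.303, RHS = ln(2)·ln(5) ≈ 1.116 → fails here (LHS ≠ RHS)

Answer: C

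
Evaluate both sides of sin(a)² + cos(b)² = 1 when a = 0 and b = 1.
LHS = sin(0)² + cos(1)² = cos(1)² ≈ 0.2919
RHS = 1

LHS ≠ RHS (they differ by about 0.7081), so the equation does not hold here.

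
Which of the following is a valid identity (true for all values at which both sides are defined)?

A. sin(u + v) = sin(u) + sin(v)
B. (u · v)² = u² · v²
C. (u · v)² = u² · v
B

A: fails at (4, 5) — LHS = sin(9) ≈ 0.4121, RHS = sin(5) + sin(4) ≈ -1.716.
B: holds — e.g. at (1, 5), both sides equal 25.
C: fails at (4, 5) — LHS = 400, RHS = 80.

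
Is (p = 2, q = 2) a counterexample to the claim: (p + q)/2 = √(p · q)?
Substituting p = 2, q = 2:
LHS = (2 + 2)/2 = 2
RHS = √(2 · 2) = 2

The sides agree, so this pair does not disprove the claim.

Answer: No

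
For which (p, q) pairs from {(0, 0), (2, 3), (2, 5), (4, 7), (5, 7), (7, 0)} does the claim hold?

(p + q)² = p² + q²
Testing each pair:
(0, 0): LHS = 0, RHS = 0 → holds
(2, 3): LHS = 25, RHS = 13 → fails
(2, 5): LHS = 49, RHS = 29 → fails
(4, 7): LHS = 121, RHS = 65 → fails
(5, 7): LHS = 144, RHS = 74 → fails
(7, 0): LHS = 49, RHS = 49 → holds

2 of 6 pairs satisfy the claim.

Answer: (0, 0), (7, 0)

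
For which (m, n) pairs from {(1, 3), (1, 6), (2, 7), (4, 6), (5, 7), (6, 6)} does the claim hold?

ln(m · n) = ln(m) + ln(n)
Testing each pair:
(1, 3): LHS = ln(3) ≈ 1.099, RHS = ln(3) ≈ 1.099 → holds
(1, 6): LHS = ln(6) ≈ 1.792, RHS = ln(6) ≈ 1.792 → holds
(2, 7): LHS = ln(14) ≈ 2.639, RHS = ln(2) + ln(7) ≈ 2.639 → holds
(4, 6): LHS = ln(24) ≈ 3.178, RHS = ln(4) + ln(6) ≈ 3.178 → holds
(5, 7): LHS = ln(35) ≈ 3.555, RHS = ln(5) + ln(7) ≈ 3.555 → holds
(6, 6): LHS = ln(36) ≈ 3.584, RHS = 2·ln(6) ≈ 3.584 → holds

Every pair satisfies the claim.

Answer: All pairs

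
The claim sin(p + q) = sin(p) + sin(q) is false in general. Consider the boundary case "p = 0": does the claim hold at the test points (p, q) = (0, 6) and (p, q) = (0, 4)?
At (0, 6): LHS = sin(6) ≈ -0.2794, RHS = sin(6) ≈ -0.2794 → equal
At (0, 4): LHS = sin(4) ≈ -0.7568, RHS = sin(4) ≈ -0.7568 → equal

So the claim does hold at both of these boundary points, even though it is not an identity.

Answer: Yes, holds at both test points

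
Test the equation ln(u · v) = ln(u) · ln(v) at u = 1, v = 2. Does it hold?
Substituting u = 1, v = 2:

LHS = ln(1 · 2) = ln(2) ≈ 0.6931
RHS = ln(1) · ln(2) = 0

LHS ≠ RHS, so the equation does not hold at this point.

Answer: Fails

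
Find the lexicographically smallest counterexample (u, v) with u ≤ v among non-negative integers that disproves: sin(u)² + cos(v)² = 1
(u, v) = (0, 1)

At (0, 0): both sides equal 1, so it holds there.

Substituting (0, 1) into the claim:
LHS = sin(0)² + cos(1)² = cos(1)² ≈ 0.2919
RHS = 1

Since LHS ≠ RHS, this pair disproves the claim, and no lexicographically smaller pair (u ≤ v, non-negative integers) does.

For instance (0, 7) is also a counterexample (LHS = cos(7)² ≈ 0.5684, RHS = 1), but it's lexicographically larger.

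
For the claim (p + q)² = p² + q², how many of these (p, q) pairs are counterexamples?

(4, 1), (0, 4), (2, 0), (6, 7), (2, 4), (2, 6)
Testing each pair:
(4, 1): LHS = 25, RHS = 17 → counterexample
(0, 4): LHS = 16, RHS = 16 → satisfies claim
(2, 0): LHS = 4, RHS = 4 → satisfies claim
(6, 7): LHS = 169, RHS = 85 → counterexample
(2, 4): LHS = 36, RHS = 20 → counterexample
(2, 6): LHS = 64, RHS = 40 → counterexample

That makes 4 counterexamples.

Answer: 4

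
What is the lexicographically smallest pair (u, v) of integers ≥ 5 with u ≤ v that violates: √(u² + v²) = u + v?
Substituting (5, 5) into the claim:
LHS = √(5² + 5²) = 5·√(2) ≈ 7.071
RHS = 5 + 5 = 10

Since LHS ≠ RHS, this pair disproves the claim, and no lexicographically smaller pair (u ≤ v, integers ≥ 5) does.

For instance (5, 12) is also a counterexample (LHS = 13, RHS = 17), but it's lexicographically larger.

Answer: (u, v) = (5, 5)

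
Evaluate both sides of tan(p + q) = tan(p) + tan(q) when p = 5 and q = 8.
LHS = tan(5 + 8) = tan(13) ≈ 0.463
RHS = tan(5) + tan(8) ≈ -10.18

LHS ≠ RHS (they differ by about 10.64), so the equation does not hold here.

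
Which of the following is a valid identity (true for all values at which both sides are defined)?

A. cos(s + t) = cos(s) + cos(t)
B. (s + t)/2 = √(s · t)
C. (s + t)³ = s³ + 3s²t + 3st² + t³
C

A: fails at (3, 7) — LHS = cos(10) ≈ -0.8391, RHS = cos(3) + cos(7) ≈ -0.2361.
B: fails at (4, 6) — LHS = 5, RHS = 2·√(6) ≈ 4.899.
C: holds — e.g. at (2, 5), both sides equal 343.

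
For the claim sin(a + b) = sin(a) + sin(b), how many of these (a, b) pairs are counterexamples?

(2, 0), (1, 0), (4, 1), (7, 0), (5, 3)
2

Testing each pair:
(2, 0): LHS = sin(2) ≈ 0.9093, RHS = sin(2) ≈ 0.9093 → satisfies claim
(1, 0): LHS = sin(1) ≈ 0.8415, RHS = sin(1) ≈ 0.8415 → satisfies claim
(4, 1): LHS = sin(5) ≈ -0.9589, RHS = sin(4) + sin(1) ≈ 0.08467 → counterexample
(7, 0): LHS = sin(7) ≈ 0.657, RHS = sin(7) ≈ 0.657 → satisfies claim
(5, 3): LHS = sin(8) ≈ 0.9894, RHS = sin(5) + sin(3) ≈ -0.8178 → counterexample

That makes 2 counterexamples.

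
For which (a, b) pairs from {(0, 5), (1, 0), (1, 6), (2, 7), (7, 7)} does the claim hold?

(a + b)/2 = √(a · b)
(7, 7)

Testing each pair:
(0, 5): LHS = 5/2, RHS = 0 → fails
(1, 0): LHS = 1/2, RHS = 0 → fails
(1, 6): LHS = 7/2, RHS = √(6) ≈ 2.449 → fails
(2, 7): LHS = 9/2, RHS = √(14) ≈ 3.742 → fails
(7, 7): LHS = 7, RHS = 7 → holds

1 of 5 pairs satisfies the claim.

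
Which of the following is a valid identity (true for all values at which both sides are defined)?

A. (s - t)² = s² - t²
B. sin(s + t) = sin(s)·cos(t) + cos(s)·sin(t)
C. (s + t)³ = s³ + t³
A: fails at (0, 1) — LHS = 1, RHS = -1.
B: holds — e.g. at (4, 4), both sides equal sin(8) ≈ 0.9894.
C: fails at (2, 7) — LHS = 729, RHS = 351.

Answer: B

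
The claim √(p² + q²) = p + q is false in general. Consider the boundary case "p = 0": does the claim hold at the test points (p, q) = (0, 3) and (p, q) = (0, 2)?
At (0, 3): LHS = 3, RHS = 3 → equal
At (0, 2): LHS = 2, RHS = 2 → equal

So the claim does hold at both of these boundary points, even though it is not an identity.

Answer: Yes, holds at both test points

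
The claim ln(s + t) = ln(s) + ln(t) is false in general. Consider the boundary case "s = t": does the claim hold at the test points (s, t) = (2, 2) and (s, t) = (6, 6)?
At (2, 2): LHS = ln(4) ≈ 1.386, RHS = 2·ln(2) ≈ 1.386 → equal
At (6, 6): LHS = ln(12) ≈ 2.485 ≠ RHS = 2·ln(6) ≈ 3.584

Answer: Only at (2, 2)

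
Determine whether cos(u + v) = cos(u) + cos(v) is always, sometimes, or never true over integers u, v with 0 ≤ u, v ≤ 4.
The claim fails for every pair in the range. For instance at (u, v) = (1, 1): LHS = cos(2) ≈ -0.4161, RHS = 2·cos(1) ≈ 1.081.

Answer: Never true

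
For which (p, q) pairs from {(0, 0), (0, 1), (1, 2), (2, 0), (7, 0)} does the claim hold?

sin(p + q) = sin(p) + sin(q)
(0, 0), (0, 1), (2, 0), (7, 0)

Testing each pair:
(0, 0): LHS = 0, RHS = 0 → holds
(0, 1): LHS = sin(1) ≈ 0.8415, RHS = sin(1) ≈ 0.8415 → holds
(1, 2): LHS = sin(3) ≈ 0.1411, RHS = sin(1) + sin(2) ≈ 1.751 → fails
(2, 0): LHS = sin(2) ≈ 0.9093, RHS = sin(2) ≈ 0.9093 → holds
(7, 0): LHS = sin(7) ≈ 0.657, RHS = sin(7) ≈ 0.657 → holds

4 of 5 pairs satisfy the claim.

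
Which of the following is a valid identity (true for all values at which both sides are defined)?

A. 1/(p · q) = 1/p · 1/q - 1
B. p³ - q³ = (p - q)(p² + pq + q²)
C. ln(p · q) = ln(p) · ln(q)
A: fails at (1, 5) — LHS = 1/5, RHS = -4/5.
B: holds — e.g. at (5, 8), both sides equal -387.
C: fails at (2, 7) — LHS = ln(14) ≈ 2.639, RHS = ln(2)·ln(7) ≈ 1.349.

Answer: B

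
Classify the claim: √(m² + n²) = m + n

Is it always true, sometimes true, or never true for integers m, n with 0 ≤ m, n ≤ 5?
It holds at (m, n) = (0, 5) (both sides equal 5), but fails at (m, n) = (4, 3) (LHS = 5, RHS = 7).

Answer: Sometimes true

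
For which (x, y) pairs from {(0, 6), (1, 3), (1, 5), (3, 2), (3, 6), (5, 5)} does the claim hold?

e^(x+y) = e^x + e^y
None

Testing each pair:
(0, 6): LHS = e^6 ≈ 403.4, RHS = 1 + e^6 ≈ 404.4 → fails
(1, 3): LHS = e^4 ≈ 54.6, RHS = e + e^3 ≈ 22.8 → fails
(1, 5): LHS = e^6 ≈ 403.4, RHS = e + e^5 ≈ 151.1 → fails
(3, 2): LHS = e^5 ≈ 148.4, RHS = e^2 + e^3 ≈ 27.47 → fails
(3, 6): LHS = e^9 ≈ 8103, RHS = e^3 + e^6 ≈ 423.5 → fails
(5, 5): LHS = e^10 ≈ 22026.5, RHS = 2·e^5 ≈ 296.8 → fails

No pair satisfies the claim.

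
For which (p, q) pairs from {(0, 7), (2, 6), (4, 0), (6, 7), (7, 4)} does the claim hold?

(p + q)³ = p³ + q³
Testing each pair:
(0, 7): LHS = 343, RHS = 343 → holds
(2, 6): LHS = 512, RHS = 224 → fails
(4, 0): LHS = 64, RHS = 64 → holds
(6, 7): LHS = 2197, RHS = 559 → fails
(7, 4): LHS = 1331, RHS = 407 → fails

2 of 5 pairs satisfy the claim.

Answer: (0, 7), (4, 0)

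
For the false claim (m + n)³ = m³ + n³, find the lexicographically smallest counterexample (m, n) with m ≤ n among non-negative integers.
(m, n) = (1, 1)

At (0, 2): both sides equal 8, so it holds there.
At (0, 5): both sides equal 125, so it holds there.

Substituting (1, 1) into the claim:
LHS = (1 + 1)³ = 8
RHS = 1³ + 1³ = 2

Since LHS ≠ RHS, this pair disproves the claim, and no lexicographically smaller pair (m ≤ n, non-negative integers) does.

For instance (5, 7) is also a counterexample (LHS = 1728, RHS = 468), but it's lexicographically larger.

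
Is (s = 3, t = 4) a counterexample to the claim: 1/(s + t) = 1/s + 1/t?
Yes

Substituting s = 3, t = 4:
LHS = 1/(3 + 4) = 1/7
RHS = 1/3 + 1/4 = 7/12

Since LHS ≠ RHS, this pair disproves the claim.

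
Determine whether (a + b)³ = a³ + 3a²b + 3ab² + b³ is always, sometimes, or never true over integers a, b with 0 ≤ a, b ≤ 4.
Always true

The identity holds for every pair in the range. For instance at (a, b) = (0, 0): both sides equal 0.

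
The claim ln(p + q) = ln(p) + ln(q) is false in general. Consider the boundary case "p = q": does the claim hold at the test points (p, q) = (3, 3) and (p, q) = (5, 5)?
No, fails at both test points

At (3, 3): LHS = ln(6) ≈ 1.792 ≠ RHS = 2·ln(3) ≈ 2.197
At (5, 5): LHS = ln(10) ≈ 2.303 ≠ RHS = 2·ln(5) ≈ 3.219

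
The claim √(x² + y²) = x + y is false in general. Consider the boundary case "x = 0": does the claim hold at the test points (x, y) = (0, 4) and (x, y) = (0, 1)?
At (0, 4): LHS = 4, RHS = 4 → equal
At (0, 1): LHS = 1, RHS = 1 → equal

So the claim does hold at both of these boundary points, even though it is not an identity.

Answer: Yes, holds at both test points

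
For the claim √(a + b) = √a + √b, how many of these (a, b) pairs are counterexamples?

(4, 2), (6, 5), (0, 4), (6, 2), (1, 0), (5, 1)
4

Testing each pair:
(4, 2): LHS = √(6) ≈ 2.449, RHS = √(2) + 2 ≈ 3.414 → counterexample
(6, 5): LHS = √(11) ≈ 3.317, RHS = √(5) + √(6) ≈ 4.686 → counterexample
(0, 4): LHS = 2, RHS = 2 → satisfies claim
(6, 2): LHS = 2·√(2) ≈ 2.828, RHS = √(2) + √(6) ≈ 3.864 → counterexample
(1, 0): LHS = 1, RHS = 1 → satisfies claim
(5, 1): LHS = √(6) ≈ 2.449, RHS = 1 + √(5) ≈ 3.236 → counterexample

That makes 4 counterexamples.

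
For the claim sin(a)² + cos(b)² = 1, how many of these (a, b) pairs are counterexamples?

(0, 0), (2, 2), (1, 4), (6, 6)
Testing each pair:
(0, 0): LHS = 1, RHS = 1 → satisfies claim
(2, 2): LHS = cos(2)² + sin(2)² = 1, RHS = 1 → satisfies claim
(1, 4): LHS = cos(4)² + sin(1)² ≈ 1.135, RHS = 1 → counterexample
(6, 6): LHS = sin(6)² + cos(6)² = 1, RHS = 1 → satisfies claim

That makes 1 counterexample.

Answer: 1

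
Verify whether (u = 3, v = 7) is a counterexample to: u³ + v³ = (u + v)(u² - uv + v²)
Substituting u = 3, v = 7:
LHS = 3³ + 7³ = 370
RHS = (3 + 7)(3² - 3·7 + 7²) = 370

The sides agree, so this pair does not disprove the claim.

Answer: No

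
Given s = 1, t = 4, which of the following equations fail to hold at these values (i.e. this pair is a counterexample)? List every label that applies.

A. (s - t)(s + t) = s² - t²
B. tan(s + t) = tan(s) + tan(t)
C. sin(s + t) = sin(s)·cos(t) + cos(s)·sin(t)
B

Evaluating each claim at the given values:
A. LHS = -15, RHS = -15 → holds here (LHS = RHS)
B. LHS = tan(5) ≈ -3.381, RHS = tan(4) + tan(1) ≈ 2.715 → fails here (LHS ≠ RHS)
C. LHS = sin(5) ≈ -0.9589, RHS = sin(1)·cos(4) + sin(4)·cos(1) ≈ -0.9589 → holds here (LHS = RHS)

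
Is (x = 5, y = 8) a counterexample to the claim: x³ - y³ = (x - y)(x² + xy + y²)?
No

Substituting x = 5, y = 8:
LHS = 5³ - 8³ = -387
RHS = (5 - 8)(5² + 5·8 + 8²) = -387

The sides agree, so this pair does not disprove the claim.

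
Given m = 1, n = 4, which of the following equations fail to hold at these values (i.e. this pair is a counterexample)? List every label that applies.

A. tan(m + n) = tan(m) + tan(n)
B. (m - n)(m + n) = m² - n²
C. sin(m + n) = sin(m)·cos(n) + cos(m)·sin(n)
A

Evaluating each claim at the given values:
A. LHS = tan(5) ≈ -3.381, RHS = tan(4) + tan(1) ≈ 2.715 → fails here (LHS ≠ RHS)
B. LHS = -15, RHS = -15 → holds here (LHS = RHS)
C. LHS = sin(5) ≈ -0.9589, RHS = sin(1)·cos(4) + sin(4)·cos(1) ≈ -0.9589 → holds here (LHS = RHS)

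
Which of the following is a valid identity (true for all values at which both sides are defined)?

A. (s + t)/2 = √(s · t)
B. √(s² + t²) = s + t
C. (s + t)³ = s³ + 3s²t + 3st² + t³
A: fails at (1, 3) — LHS = 2, RHS = √(3) ≈ 1.732.
B: fails at (2, 4) — LHS = 2·√(5) ≈ 4.472, RHS = 6.
C: holds — e.g. at (3, 3), both sides equal 216.

Answer: C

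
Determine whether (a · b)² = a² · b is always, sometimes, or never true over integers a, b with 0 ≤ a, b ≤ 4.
Sometimes true

It holds at (a, b) = (3, 0) (both sides equal 0), but fails at (a, b) = (1, 3) (LHS = 9, RHS = 3).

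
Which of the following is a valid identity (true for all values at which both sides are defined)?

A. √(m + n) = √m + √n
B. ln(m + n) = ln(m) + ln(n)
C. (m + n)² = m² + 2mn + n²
C

A: fails at (2, 3) — LHS = √(5) ≈ 2.236, RHS = √(2) + √(3) ≈ 3.146.
B: fails at (2, 4) — LHS = ln(6) ≈ 1.792, RHS = ln(2) + ln(4) ≈ 2.079.
C: holds — e.g. at (0, 1), both sides equal 1.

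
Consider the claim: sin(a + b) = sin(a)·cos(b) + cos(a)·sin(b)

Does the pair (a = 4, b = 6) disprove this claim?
No

Substituting a = 4, b = 6:
LHS = sin(4 + 6) = sin(10) ≈ -0.544
RHS = sin(4)·cos(6) + cos(4)·sin(6) = sin(4)·cos(6) + sin(6)·cos(4) ≈ -0.544

The sides agree, so this pair does not disprove the claim.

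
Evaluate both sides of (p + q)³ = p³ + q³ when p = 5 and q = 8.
LHS = (5 + 8)³ = 2197
RHS = 5³ + 8³ = 637

LHS ≠ RHS, so the equation does not hold here.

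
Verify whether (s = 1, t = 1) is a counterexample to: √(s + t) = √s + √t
Substituting s = 1, t = 1:
LHS = √(1 + 1) = √(2) ≈ 1.414
RHS = √1 + √1 = 2

Since LHS ≠ RHS, this pair disproves the claim.

Answer: Yes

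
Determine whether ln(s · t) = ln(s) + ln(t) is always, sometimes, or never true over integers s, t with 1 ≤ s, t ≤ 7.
Always true

The identity holds for every pair in the range. For instance at (s, t) = (1, 4): both sides equal ln(4) ≈ 1.386.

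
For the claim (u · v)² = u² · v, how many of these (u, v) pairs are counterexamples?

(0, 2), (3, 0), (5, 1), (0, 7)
Testing each pair:
(0, 2): LHS = 0, RHS = 0 → satisfies claim
(3, 0): LHS = 0, RHS = 0 → satisfies claim
(5, 1): LHS = 25, RHS = 25 → satisfies claim
(0, 7): LHS = 0, RHS = 0 → satisfies claim

That makes 0 counterexamples.

Answer: 0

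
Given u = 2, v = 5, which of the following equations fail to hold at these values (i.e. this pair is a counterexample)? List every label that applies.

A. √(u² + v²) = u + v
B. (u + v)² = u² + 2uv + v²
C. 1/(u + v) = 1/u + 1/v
A, C

Evaluating each claim at the given values:
A. LHS = √(29) ≈ 5.385, RHS = 7 → fails here (LHS ≠ RHS)
B. LHS = 49, RHS = 49 → holds here (LHS = RHS)
C. LHS = 1/7, RHS = 7/10 → fails here (LHS ≠ RHS)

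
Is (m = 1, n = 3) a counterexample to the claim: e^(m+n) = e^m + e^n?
Yes

Substituting m = 1, n = 3:
LHS = e^(1+3) = e^4 ≈ 54.6
RHS = e^1 + e^3 = e + e^3 ≈ 22.8

Since LHS ≠ RHS, this pair disproves the claim.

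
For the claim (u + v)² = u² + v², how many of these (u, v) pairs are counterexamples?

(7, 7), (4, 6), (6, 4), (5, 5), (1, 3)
Testing each pair:
(7, 7): LHS = 196, RHS = 98 → counterexample
(4, 6): LHS = 100, RHS = 52 → counterexample
(6, 4): LHS = 100, RHS = 52 → counterexample
(5, 5): LHS = 100, RHS = 50 → counterexample
(1, 3): LHS = 16, RHS = 10 → counterexample

That makes 5 counterexamples.

Answer: 5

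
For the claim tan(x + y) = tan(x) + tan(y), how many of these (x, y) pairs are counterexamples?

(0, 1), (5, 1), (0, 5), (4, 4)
2

Testing each pair:
(0, 1): LHS = tan(1) ≈ 1.557, RHS = tan(1) ≈ 1.557 → satisfies claim
(5, 1): LHS = tan(6) ≈ -0.291, RHS = tan(5) + tan(1) ≈ -1.823 → counterexample
(0, 5): LHS = tan(5) ≈ -3.381, RHS = tan(5) ≈ -3.381 → satisfies claim
(4, 4): LHS = tan(8) ≈ -6.8, RHS = 2·tan(4) ≈ 2.316 → counterexample

That makes 2 counterexamples.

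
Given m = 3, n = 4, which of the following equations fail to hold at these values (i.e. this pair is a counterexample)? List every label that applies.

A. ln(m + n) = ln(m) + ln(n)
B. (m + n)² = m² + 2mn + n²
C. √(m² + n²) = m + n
Evaluating each claim at the given values:
A. LHS = ln(7) ≈ 1.946, RHS = ln(3) + ln(4) ≈ 2.485 → fails here (LHS ≠ RHS)
B. LHS = 49, RHS = 49 → holds here (LHS = RHS)
C. LHS = 5, RHS = 7 → fails here (LHS ≠ RHS)

Answer: A, C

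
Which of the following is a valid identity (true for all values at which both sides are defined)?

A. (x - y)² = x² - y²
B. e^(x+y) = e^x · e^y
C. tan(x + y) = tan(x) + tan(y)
B

A: fails at (4, 6) — LHS = 4, RHS = -20.
B: holds — e.g. at (1, 5), both sides equal e^6 ≈ 403.4.
C: fails at (1, 1) — LHS = tan(2) ≈ -2.185, RHS = 2·tan(1) ≈ 3.115.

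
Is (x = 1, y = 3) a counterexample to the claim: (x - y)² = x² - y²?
Yes

Substituting x = 1, y = 3:
LHS = (1 - 3)² = 4
RHS = 1² - 3² = -8

Since LHS ≠ RHS, this pair disproves the claim.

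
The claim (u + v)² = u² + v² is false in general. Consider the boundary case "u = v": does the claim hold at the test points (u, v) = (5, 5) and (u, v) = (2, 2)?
No, fails at both test points

At (5, 5): LHS = 100 ≠ RHS = 50
At (2, 2): LHS = 16 ≠ RHS = 8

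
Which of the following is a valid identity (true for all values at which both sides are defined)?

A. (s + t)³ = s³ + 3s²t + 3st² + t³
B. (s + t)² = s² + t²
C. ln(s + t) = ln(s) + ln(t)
A

A: holds — e.g. at (2, 3), both sides equal 125.
B: fails at (1, 5) — LHS = 36, RHS = 26.
C: fails at (2, 5) — LHS = ln(7) ≈ 1.946, RHS = ln(2) + ln(5) ≈ 2.303.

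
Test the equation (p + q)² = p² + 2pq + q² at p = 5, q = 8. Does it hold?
Substituting p = 5, q = 8:

LHS = (5 + 8)² = 169
RHS = 5² + 2·5·8 + 8² = 169

LHS = RHS, so the equation holds at this point.

Answer: Holds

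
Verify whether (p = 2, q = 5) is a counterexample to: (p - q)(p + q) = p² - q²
No

Substituting p = 2, q = 5:
LHS = (2 - 5)(2 + 5) = -21
RHS = 2² - 5² = -21

The sides agree, so this pair does not disprove the claim.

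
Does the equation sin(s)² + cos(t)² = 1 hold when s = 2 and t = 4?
Substituting s = 2, t = 4:

LHS = sin(2)² + cos(4)² ≈ 1.254
RHS = 1

LHS ≠ RHS, so the equation does not hold at this point.

Answer: Fails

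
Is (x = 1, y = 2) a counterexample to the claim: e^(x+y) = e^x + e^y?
Yes

Substituting x = 1, y = 2:
LHS = e^(1+2) = e^3 ≈ 20.09
RHS = e^1 + e^2 = e + e^2 ≈ 10.11

Since LHS ≠ RHS, this pair disproves the claim.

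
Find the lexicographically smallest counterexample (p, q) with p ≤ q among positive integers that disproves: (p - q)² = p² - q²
(p, q) = (1, 2)

At (1, 1): both sides equal 0, so it holds there.

Substituting (1, 2) into the claim:
LHS = (1 - 2)² = 1
RHS = 1² - 2² = -3

Since LHS ≠ RHS, this pair disproves the claim, and no lexicographically smaller pair (p ≤ q, positive integers) does.

For instance (5, 6) is also a counterexample (LHS = 1, RHS = -11), but it's lexicographically larger.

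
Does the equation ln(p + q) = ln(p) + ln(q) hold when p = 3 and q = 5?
Substituting p = 3, q = 5:

LHS = ln(3 + 5) = ln(8) ≈ 2.079
RHS = ln(3) + ln(5) ≈ 2.708

LHS ≠ RHS, so the equation does not hold at this point.

Answer: Fails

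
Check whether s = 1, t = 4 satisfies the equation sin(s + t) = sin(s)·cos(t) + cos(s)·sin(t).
Holds

Substituting s = 1, t = 4:

LHS = sin(1 + 4) = sin(5) ≈ -0.9589
RHS = sin(1)·cos(4) + cos(1)·sin(4) = sin(1)·cos(4) + sin(4)·cos(1) ≈ -0.9589

LHS = RHS, so the equation holds at this point.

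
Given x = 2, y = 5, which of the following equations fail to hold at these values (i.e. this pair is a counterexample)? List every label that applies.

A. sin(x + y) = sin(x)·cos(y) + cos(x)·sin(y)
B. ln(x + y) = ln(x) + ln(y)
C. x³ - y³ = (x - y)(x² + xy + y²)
Evaluating each claim at the given values:
A. LHS = sin(7) ≈ 0.657, RHS = sin(2)·cos(5) + sin(5)·cos(2) ≈ 0.657 → holds here (LHS = RHS)
B. LHS = ln(7) ≈ 1.946, RHS = ln(2) + ln(5) ≈ 2.303 → fails here (LHS ≠ RHS)
C. LHS = -117, RHS = -117 → holds here (LHS = RHS)

Answer: B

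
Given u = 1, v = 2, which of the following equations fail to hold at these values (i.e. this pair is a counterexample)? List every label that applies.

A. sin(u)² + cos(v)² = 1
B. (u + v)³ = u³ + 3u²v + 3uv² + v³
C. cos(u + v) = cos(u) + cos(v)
A, C

Evaluating each claim at the given values:
A. LHS = cos(2)² + sin(1)² ≈ 0.8813, RHS = 1 → fails here (LHS ≠ RHS)
B. LHS = 27, RHS = 27 → holds here (LHS = RHS)
C. LHS = cos(3) ≈ -0.99, RHS = cos(2) + cos(1) ≈ 0.1242 → fails here (LHS ≠ RHS)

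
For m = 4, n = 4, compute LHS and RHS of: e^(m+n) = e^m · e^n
LHS = e^(4+4) = e^8 ≈ 2981
RHS = e^4 · e^4 = e^8 ≈ 2981

LHS = RHS: the two sides agree.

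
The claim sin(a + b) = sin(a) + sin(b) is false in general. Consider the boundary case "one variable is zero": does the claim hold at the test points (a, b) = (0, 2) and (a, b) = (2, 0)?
Yes, holds at both test points

At (0, 2): LHS = sin(2) ≈ 0.9093, RHS = sin(2) ≈ 0.9093 → equal
At (2, 0): LHS = sin(2) ≈ 0.9093, RHS = sin(2) ≈ 0.9093 → equal

So the claim does hold at both of these boundary points, even though it is not an identity.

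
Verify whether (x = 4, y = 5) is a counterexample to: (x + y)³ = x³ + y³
Substituting x = 4, y = 5:
LHS = (4 + 5)³ = 729
RHS = 4³ + 5³ = 189

Since LHS ≠ RHS, this pair disproves the claim.

Answer: Yes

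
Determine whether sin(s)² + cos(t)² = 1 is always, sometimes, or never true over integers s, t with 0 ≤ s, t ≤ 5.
It holds at (s, t) = (2, 2) (both sides equal 1), but fails at (s, t) = (1, 2) (LHS = cos(2)² + sin(1)² ≈ 0.8813, RHS = 1).

Answer: Sometimes true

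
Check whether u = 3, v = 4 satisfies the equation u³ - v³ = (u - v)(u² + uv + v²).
Substituting u = 3, v = 4:

LHS = 3³ - 4³ = -37
RHS = (3 - 4)(3² + 3·4 + 4²) = -37

LHS = RHS, so the equation holds at this point.

Answer: Holds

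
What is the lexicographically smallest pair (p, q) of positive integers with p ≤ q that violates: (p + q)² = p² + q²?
Substituting (1, 1) into the claim:
LHS = (1 + 1)² = 4
RHS = 1² + 1² = 2

Since LHS ≠ RHS, this pair disproves the claim, and no lexicographically smaller pair (p ≤ q, positive integers) does.

For instance (5, 7) is also a counterexample (LHS = 144, RHS = 74), but it's lexicographically larger.

Answer: (p, q) = (1, 1)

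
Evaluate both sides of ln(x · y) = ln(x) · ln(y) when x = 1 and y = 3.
LHS = ln(1 · 3) = ln(3) ≈ 1.099
RHS = ln(1) · ln(3) = 0

LHS ≠ RHS (they differ by about 1.099), so the equation does not hold here.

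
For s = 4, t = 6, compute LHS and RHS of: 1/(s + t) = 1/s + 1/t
LHS = 1/(4 + 6) = 1/10
RHS = 1/4 + 1/6 = 5/12

LHS ≠ RHS, so the equation does not hold here.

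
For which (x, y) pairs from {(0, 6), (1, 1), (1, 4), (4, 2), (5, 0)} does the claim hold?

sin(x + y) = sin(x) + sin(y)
(0, 6), (5, 0)

Testing each pair:
(0, 6): LHS = sin(6) ≈ -0.2794, RHS = sin(6) ≈ -0.2794 → holds
(1, 1): LHS = sin(2) ≈ 0.9093, RHS = 2·sin(1) ≈ 1.683 → fails
(1, 4): LHS = sin(5) ≈ -0.9589, RHS = sin(4) + sin(1) ≈ 0.08467 → fails
(4, 2): LHS = sin(6) ≈ -0.2794, RHS = sin(4) + sin(2) ≈ 0.1525 → fails
(5, 0): LHS = sin(5) ≈ -0.9589, RHS = sin(5) ≈ -0.9589 → holds

2 of 5 pairs satisfy the claim.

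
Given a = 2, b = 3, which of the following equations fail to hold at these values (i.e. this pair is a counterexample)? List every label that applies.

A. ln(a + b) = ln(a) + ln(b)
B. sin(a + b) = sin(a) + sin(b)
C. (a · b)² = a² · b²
Evaluating each claim at the given values:
A. LHS = ln(5) ≈ 1.609, RHS = ln(2) + ln(3) ≈ 1.792 → fails here (LHS ≠ RHS)
B. LHS = sin(5) ≈ -0.9589, RHS = sin(3) + sin(2) ≈ 1.05 → fails here (LHS ≠ RHS)
C. LHS = 36, RHS = 36 → holds here (LHS = RHS)

Answer: A, B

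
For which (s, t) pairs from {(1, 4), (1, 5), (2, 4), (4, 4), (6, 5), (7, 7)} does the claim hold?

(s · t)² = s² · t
Testing each pair:
(1, 4): LHS = 16, RHS = 4 → fails
(1, 5): LHS = 25, RHS = 5 → fails
(2, 4): LHS = 64, RHS = 16 → fails
(4, 4): LHS = 256, RHS = 64 → fails
(6, 5): LHS = 900, RHS = 180 → fails
(7, 7): LHS = 2401, RHS = 343 → fails

No pair satisfies the claim.

Answer: None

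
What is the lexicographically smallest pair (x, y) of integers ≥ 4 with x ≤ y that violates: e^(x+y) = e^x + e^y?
(x, y) = (4, 4)

Substituting (4, 4) into the claim:
LHS = e^(4+4) = e^8 ≈ 2981
RHS = e^4 + e^4 = 2·e^4 ≈ 109.2

Since LHS ≠ RHS, this pair disproves the claim, and no lexicographically smaller pair (x ≤ y, integers ≥ 4) does.

For instance (6, 9) is also a counterexample (LHS = e^15 ≈ 3269017.4, RHS = e^6 + e^9 ≈ 8507), but it's lexicographically larger.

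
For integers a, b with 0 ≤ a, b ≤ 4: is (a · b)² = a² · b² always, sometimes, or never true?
Always true

The identity holds for every pair in the range. For instance at (a, b) = (0, 4): both sides equal 0.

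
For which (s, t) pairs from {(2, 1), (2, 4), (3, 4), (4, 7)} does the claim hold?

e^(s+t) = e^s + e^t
Testing each pair:
(2, 1): LHS = e^3 ≈ 20.09, RHS = e + e^2 ≈ 10.11 → fails
(2, 4): LHS = e^6 ≈ 403.4, RHS = e^2 + e^4 ≈ 61.99 → fails
(3, 4): LHS = e^7 ≈ 1097, RHS = e^3 + e^4 ≈ 74.68 → fails
(4, 7): LHS = e^11 ≈ 59874.1, RHS = e^4 + e^7 ≈ 1151 → fails

No pair satisfies the claim.

Answer: None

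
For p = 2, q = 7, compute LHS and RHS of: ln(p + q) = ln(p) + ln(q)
LHS = ln(2 + 7) = ln(9) ≈ 2.197
RHS = ln(2) + ln(7) ≈ 2.639

LHS ≠ RHS (they differ by about 0.4418), so the equation does not hold here.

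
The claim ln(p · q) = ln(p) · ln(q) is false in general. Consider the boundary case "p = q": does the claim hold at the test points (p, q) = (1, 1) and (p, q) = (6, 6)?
At (1, 1): LHS = 0, RHS = 0 → equal
At (6, 6): LHS = ln(36) ≈ 3.584 ≠ RHS = ln(6)² ≈ 3.21

Answer: Only at (1, 1)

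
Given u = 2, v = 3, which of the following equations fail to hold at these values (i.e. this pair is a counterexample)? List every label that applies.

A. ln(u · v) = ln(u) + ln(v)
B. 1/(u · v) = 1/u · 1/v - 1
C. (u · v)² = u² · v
B, C

Evaluating each claim at the given values:
A. LHS = ln(6) ≈ 1.792, RHS = ln(2) + ln(3) ≈ 1.792 → holds here (LHS = RHS)
B. LHS = 1/6, RHS = -5/6 → fails here (LHS ≠ RHS)
C. LHS = 36, RHS = 12 → fails here (LHS ≠ RHS)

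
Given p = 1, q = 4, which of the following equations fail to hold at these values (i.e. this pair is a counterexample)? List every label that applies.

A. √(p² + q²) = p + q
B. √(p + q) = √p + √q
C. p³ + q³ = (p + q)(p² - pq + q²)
A, B

Evaluating each claim at the given values:
A. LHS = √(17) ≈ 4.123, RHS = 5 → fails here (LHS ≠ RHS)
B. LHS = √(5) ≈ 2.236, RHS = 3 → fails here (LHS ≠ RHS)
C. LHS = 65, RHS = 65 → holds here (LHS = RHS)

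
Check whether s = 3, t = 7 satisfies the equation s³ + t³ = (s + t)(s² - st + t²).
Holds

Substituting s = 3, t = 7:

LHS = 3³ + 7³ = 370
RHS = (3 + 7)(3² - 3·7 + 7²) = 370

LHS = RHS, so the equation holds at this point.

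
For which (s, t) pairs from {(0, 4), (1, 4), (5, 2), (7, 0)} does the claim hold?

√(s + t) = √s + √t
(0, 4), (7, 0)

Testing each pair:
(0, 4): LHS = 2, RHS = 2 → holds
(1, 4): LHS = √(5) ≈ 2.236, RHS = 3 → fails
(5, 2): LHS = √(7) ≈ 2.646, RHS = √(2) + √(5) ≈ 3.65 → fails
(7, 0): LHS = √(7) ≈ 2.646, RHS = √(7) ≈ 2.646 → holds

2 of 4 pairs satisfy the claim.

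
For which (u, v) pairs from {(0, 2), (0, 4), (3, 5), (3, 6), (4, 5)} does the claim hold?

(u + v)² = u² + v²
Testing each pair:
(0, 2): LHS = 4, RHS = 4 → holds
(0, 4): LHS = 16, RHS = 16 → holds
(3, 5): LHS = 64, RHS = 34 → fails
(3, 6): LHS = 81, RHS = 45 → fails
(4, 5): LHS = 81, RHS = 41 → fails

2 of 5 pairs satisfy the claim.

Answer: (0, 2), (0, 4)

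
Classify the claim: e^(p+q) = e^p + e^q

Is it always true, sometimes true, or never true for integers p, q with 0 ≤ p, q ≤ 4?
Never true

The claim fails for every pair in the range. For instance at (p, q) = (4, 0): LHS = e^4 ≈ 54.6, RHS = 1 + e^4 ≈ 55.6.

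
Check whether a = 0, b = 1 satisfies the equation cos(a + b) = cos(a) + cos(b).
Substituting a = 0, b = 1:

LHS = cos(0 + 1) = cos(1) ≈ 0.5403
RHS = cos(0) + cos(1) = cos(1) + 1 ≈ 1.54

LHS ≠ RHS, so the equation does not hold at this point.

Answer: Fails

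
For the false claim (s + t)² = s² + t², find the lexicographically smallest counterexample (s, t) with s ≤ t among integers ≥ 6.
Substituting (6, 6) into the claim:
LHS = (6 + 6)² = 144
RHS = 6² + 6² = 72

Since LHS ≠ RHS, this pair disproves the claim, and no lexicographically smaller pair (s ≤ t, integers ≥ 6) does.

For instance (11, 12) is also a counterexample (LHS = 529, RHS = 265), but it's lexicographically larger.

Answer: (s, t) = (6, 6)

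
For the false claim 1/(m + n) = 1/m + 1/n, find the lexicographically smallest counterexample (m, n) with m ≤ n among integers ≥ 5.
Substituting (5, 5) into the claim:
LHS = 1/(5 + 5) = 1/10
RHS = 1/5 + 1/5 = 2/5

Since LHS ≠ RHS, this pair disproves the claim, and no lexicographically smaller pair (m ≤ n, integers ≥ 5) does.

For instance (9, 12) is also a counterexample (LHS = 1/21, RHS = 7/36), but it's lexicographically larger.

Answer: (m, n) = (5, 5)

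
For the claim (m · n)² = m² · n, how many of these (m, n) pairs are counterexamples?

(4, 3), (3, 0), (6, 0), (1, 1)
Testing each pair:
(4, 3): LHS = 144, RHS = 48 → counterexample
(3, 0): LHS = 0, RHS = 0 → satisfies claim
(6, 0): LHS = 0, RHS = 0 → satisfies claim
(1, 1): LHS = 1, RHS = 1 → satisfies claim

That makes 1 counterexample.

Answer: 1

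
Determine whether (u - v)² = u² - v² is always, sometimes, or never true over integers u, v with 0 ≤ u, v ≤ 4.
Sometimes true

It holds at (u, v) = (2, 0) (both sides equal 4), but fails at (u, v) = (3, 1) (LHS = 4, RHS = 8).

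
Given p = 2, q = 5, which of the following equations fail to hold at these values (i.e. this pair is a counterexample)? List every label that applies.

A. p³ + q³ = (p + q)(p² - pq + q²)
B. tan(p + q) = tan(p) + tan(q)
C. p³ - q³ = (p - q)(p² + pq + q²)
B

Evaluating each claim at the given values:
A. LHS = 133, RHS = 133 → holds here (LHS = RHS)
B. LHS = tan(7) ≈ 0.8714, RHS = tan(5) + tan(2) ≈ -5.566 → fails here (LHS ≠ RHS)
C. LHS = -117, RHS = -117 → holds here (LHS = RHS)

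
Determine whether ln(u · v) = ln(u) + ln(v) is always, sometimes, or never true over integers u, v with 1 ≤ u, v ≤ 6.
Always true

The identity holds for every pair in the range. For instance at (u, v) = (3, 2): both sides equal ln(6) ≈ 1.792.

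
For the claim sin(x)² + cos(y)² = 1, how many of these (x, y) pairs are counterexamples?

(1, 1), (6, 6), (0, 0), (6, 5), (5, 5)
Testing each pair:
(1, 1): LHS = cos(1)² + sin(1)² = 1, RHS = 1 → satisfies claim
(6, 6): LHS = sin(6)² + cos(6)² = 1, RHS = 1 → satisfies claim
(0, 0): LHS = 1, RHS = 1 → satisfies claim
(6, 5): LHS = sin(6)² + cos(5)² ≈ 0.1585, RHS = 1 → counterexample
(5, 5): LHS = cos(5)² + sin(5)² = 1, RHS = 1 → satisfies claim

That makes 1 counterexample.

Answer: 1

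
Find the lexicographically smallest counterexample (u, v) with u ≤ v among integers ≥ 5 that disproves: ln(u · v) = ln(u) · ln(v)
(u, v) = (5, 5)

Substituting (5, 5) into the claim:
LHS = ln(5 · 5) = ln(25) ≈ 3.219
RHS = ln(5) · ln(5) = ln(5)² ≈ 2.59

Since LHS ≠ RHS, this pair disproves the claim, and no lexicographically smaller pair (u ≤ v, integers ≥ 5) does.

For instance (8, 9) is also a counterexample (LHS = ln(72) ≈ 4.277, RHS = ln(8)·ln(9) ≈ 4.569), but it's lexicographically larger.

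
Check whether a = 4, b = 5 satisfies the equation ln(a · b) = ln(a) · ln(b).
Substituting a = 4, b = 5:

LHS = ln(4 · 5) = ln(20) ≈ 2.996
RHS = ln(4) · ln(5) ≈ 2.231

LHS ≠ RHS, so the equation does not hold at this point.

Answer: Fails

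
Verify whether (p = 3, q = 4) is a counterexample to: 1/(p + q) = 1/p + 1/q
Yes

Substituting p = 3, q = 4:
LHS = 1/(3 + 4) = 1/7
RHS = 1/3 + 1/4 = 7/12

Since LHS ≠ RHS, this pair disproves the claim.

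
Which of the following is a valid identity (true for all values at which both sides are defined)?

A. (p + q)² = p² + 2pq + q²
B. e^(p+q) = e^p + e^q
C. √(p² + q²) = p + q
A: holds — e.g. at (2, 7), both sides equal 81.
B: fails at (5, 5) — LHS = e^10 ≈ 22026.5, RHS = 2·e^5 ≈ 296.8.
C: fails at (1, 5) — LHS = √(26) ≈ 5.099, RHS = 6.

Answer: A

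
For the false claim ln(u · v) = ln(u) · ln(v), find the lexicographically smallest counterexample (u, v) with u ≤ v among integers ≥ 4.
(u, v) = (4, 4)

Substituting (4, 4) into the claim:
LHS = ln(4 · 4) = ln(16) ≈ 2.773
RHS = ln(4) · ln(4) = ln(4)² ≈ 1.922

Since LHS ≠ RHS, this pair disproves the claim, and no lexicographically smaller pair (u ≤ v, integers ≥ 4) does.

For instance (5, 8) is also a counterexample (LHS = ln(40) ≈ 3.689, RHS = ln(5)·ln(8) ≈ 3.347), but it's lexicographically larger.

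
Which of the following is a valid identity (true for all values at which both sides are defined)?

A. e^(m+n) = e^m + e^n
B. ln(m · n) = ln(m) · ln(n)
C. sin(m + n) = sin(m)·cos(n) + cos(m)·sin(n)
A: fails at (3, 7) — LHS = e^10 ≈ 22026.5, RHS = e^3 + e^7 ≈ 1117.
B: fails at (2, 3) — LHS = ln(6) ≈ 1.792, RHS = ln(2)·ln(3) ≈ 0.7615.
C: holds — e.g. at (2, 4), both sides equal sin(6) ≈ -0.2794.

Answer: C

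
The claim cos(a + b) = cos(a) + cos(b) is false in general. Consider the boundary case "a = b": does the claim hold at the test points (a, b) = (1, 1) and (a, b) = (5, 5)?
No, fails at both test points

At (1, 1): LHS = cos(2) ≈ -0.4161 ≠ RHS = 2·cos(1) ≈ 1.081
At (5, 5): LHS = cos(10) ≈ -0.8391 ≠ RHS = 2·cos(5) ≈ 0.5673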